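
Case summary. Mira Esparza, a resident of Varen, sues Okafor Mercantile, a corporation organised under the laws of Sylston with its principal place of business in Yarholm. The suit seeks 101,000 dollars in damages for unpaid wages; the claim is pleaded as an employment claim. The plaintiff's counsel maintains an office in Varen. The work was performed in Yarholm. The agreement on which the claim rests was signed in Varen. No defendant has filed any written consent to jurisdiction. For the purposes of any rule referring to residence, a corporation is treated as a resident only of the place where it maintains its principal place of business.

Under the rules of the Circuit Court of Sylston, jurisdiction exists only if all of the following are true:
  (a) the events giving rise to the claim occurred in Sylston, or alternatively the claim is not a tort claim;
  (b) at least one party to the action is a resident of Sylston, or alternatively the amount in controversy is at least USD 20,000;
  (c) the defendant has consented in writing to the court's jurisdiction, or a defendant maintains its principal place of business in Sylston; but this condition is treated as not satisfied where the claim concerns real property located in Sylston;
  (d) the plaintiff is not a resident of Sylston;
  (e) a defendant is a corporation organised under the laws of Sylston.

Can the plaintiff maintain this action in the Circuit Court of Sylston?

The Circuit Court of Sylston:
  (a) The claim is an employment claim, not a tort claim, which satisfies one of the alternatives. Condition met.
  (b) The amount in controversy is 101,000 dollars, which meets the 20,000 dollars floor, so this disjunct is met. Condition met.
  (c) No such written consent has been filed; the corporate defendant(s) have their principal place of business in Yarholm, not Sylston — none of the alternatives is met. Not satisfied.
  (d) The plaintiff resides in Varen, which is not Sylston. Met.
  (e) Okafor Mercantile is organised under the laws of Sylston. Met.
  → No jurisdiction.

No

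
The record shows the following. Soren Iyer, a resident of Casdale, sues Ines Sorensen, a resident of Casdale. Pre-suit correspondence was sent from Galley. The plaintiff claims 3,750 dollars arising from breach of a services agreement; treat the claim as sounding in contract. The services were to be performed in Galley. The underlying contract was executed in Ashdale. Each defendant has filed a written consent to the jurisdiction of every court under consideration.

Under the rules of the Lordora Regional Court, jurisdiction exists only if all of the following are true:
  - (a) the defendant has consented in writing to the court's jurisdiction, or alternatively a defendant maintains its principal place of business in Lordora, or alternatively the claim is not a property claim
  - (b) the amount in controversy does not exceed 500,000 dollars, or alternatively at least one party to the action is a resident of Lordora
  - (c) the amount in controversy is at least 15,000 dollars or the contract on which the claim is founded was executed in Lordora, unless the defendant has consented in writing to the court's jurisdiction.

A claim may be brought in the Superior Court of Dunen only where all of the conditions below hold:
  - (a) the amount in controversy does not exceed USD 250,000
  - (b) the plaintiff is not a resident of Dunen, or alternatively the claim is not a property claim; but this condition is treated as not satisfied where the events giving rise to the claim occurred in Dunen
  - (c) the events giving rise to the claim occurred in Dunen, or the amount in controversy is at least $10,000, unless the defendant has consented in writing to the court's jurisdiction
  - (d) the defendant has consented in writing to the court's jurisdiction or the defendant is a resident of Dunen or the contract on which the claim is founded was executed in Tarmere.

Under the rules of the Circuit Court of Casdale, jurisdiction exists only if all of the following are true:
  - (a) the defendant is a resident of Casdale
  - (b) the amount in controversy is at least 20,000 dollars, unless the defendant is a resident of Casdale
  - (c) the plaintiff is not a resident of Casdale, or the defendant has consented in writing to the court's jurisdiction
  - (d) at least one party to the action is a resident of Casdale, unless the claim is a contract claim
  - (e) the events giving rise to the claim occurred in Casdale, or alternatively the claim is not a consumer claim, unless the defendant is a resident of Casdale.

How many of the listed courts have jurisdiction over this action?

The Lordora Regional Court:
  (a) Every defendant has filed written consent — that alternative is enough. Satisfied.
  (b) The amount in controversy is $3,750, within the $500,000 ceiling, so this disjunct is met. Satisfied.
  (c) The amount in controversy is USD 3,750, below the 15,000 dollars floor; the contract was executed in Ashdale, not Lordora — no alternative holds. The proviso rescues it, though: every defendant has filed written consent. Met.
  → The court has jurisdiction.
The Superior Court of Dunen:
  (a) The amount in controversy is USD 3,750, within the USD 250,000 ceiling. Condition met.
  (b) The plaintiff resides in Casdale, which is not Dunen, which satisfies one of the alternatives. And the carve-out is inapplicable — the operative events occurred in Galley, not Dunen. Condition met.
  (c) The operative events occurred in Galley, not Dunen; the amount in controversy is 3,750 dollars, below the 10,000 dollars floor — no alternative holds. However, every defendant has filed written consent, so the 'unless' proviso supplies this condition. Condition met.
  (d) Every defendant has filed written consent — that alternative is enough. Met.
  → All conditions met; jurisdiction exists.
The Circuit Court of Casdale:
  (a) The defendant resides in Casdale. Condition met.
  (b) The amount in controversy is $3,750, below the 20,000 dollars floor. But the defendant resides in Casdale, and the 'unless' clause therefore excuses the requirement. Condition met.
  (c) Every defendant has filed written consent, so this disjunct is met. Met.
  (d) Soren Iyer resides in Casdale. Satisfied.
  (e) The claim is a contract claim, not a consumer claim — that alternative is enough. Satisfied.
  → The court has jurisdiction.
Courts with jurisdiction: the Lordora Regional Court, the Superior Court of Dunen, the Circuit Court of Casdale — 3 in total.

3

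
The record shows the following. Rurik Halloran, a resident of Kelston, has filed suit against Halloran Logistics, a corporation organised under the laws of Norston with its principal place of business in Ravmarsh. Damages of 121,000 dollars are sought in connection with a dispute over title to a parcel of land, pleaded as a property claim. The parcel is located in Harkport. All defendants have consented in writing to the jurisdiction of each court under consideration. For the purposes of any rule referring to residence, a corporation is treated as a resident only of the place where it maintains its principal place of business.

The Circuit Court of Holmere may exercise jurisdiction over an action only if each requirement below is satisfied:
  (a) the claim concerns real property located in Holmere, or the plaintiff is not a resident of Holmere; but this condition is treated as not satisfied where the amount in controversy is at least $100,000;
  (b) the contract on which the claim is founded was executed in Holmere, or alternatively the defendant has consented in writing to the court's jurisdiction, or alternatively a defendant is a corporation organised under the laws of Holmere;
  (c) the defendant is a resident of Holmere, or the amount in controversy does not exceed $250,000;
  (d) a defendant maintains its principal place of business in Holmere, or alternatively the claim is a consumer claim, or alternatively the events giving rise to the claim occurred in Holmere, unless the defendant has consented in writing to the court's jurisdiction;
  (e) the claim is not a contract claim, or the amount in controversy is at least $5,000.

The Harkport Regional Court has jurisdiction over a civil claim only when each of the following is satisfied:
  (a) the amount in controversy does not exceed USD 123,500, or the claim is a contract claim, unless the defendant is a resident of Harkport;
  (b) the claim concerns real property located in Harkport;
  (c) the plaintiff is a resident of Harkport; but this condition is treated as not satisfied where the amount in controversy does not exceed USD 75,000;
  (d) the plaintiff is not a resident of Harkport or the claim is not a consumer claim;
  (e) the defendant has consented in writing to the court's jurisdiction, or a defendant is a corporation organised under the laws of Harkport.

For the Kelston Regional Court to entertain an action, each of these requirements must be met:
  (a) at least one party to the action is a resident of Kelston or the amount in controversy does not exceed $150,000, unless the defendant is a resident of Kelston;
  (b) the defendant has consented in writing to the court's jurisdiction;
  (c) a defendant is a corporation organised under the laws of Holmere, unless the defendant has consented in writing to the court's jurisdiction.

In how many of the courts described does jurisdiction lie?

The Circuit Court of Holmere:
  (a) The plaintiff resides in Kelston, which is not Holmere, so this disjunct is met. But the amount in controversy is $121,000, which meets the 100,000 dollars floor, triggering the carve-out and defeating this condition. Fails.
  (b) Every defendant has filed written consent, which satisfies one of the alternatives. Met.
  (c) The amount in controversy is $121,000, within the 250,000 dollars ceiling, so one alternative holds. Satisfied.
  (d) The corporate defendant(s) have their principal place of business in Ravmarsh, not Holmere; the claim is a property claim, not a consumer claim; the operative events occurred in Harkport, not Holmere — no alternative holds. The proviso rescues it, though: every defendant has filed written consent. Condition met.
  (e) The claim is a property claim, not a contract claim, which satisfies one of the alternatives. Satisfied.
  → Not every requirement is met — no jurisdiction.
The Harkport Regional Court:
  (a) The amount in controversy is USD 121,000, within the USD 123,500 ceiling, so one alternative holds. Met.
  (b) The property lies in Harkport. Condition met.
  (c) The plaintiff resides in Kelston, not Harkport. Not satisfied.
  (d) The plaintiff resides in Kelston, which is not Harkport — that alternative is enough. Satisfied.
  (e) Every defendant has filed written consent — that alternative is enough. Satisfied.
  → No jurisdiction.
The Kelston Regional Court:
  (a) Rurik Halloran resides in Kelston, so one alternative holds. Condition met.
  (b) Every defendant has filed written consent. Met.
  (c) The corporate defendant(s) are organised in Norston, not Holmere. But every defendant has filed written consent, and the 'unless' clause therefore excuses the requirement. Condition met.
  → All conditions met; jurisdiction exists.
Courts with jurisdiction: the Kelston Regional Court — 1 in total.

1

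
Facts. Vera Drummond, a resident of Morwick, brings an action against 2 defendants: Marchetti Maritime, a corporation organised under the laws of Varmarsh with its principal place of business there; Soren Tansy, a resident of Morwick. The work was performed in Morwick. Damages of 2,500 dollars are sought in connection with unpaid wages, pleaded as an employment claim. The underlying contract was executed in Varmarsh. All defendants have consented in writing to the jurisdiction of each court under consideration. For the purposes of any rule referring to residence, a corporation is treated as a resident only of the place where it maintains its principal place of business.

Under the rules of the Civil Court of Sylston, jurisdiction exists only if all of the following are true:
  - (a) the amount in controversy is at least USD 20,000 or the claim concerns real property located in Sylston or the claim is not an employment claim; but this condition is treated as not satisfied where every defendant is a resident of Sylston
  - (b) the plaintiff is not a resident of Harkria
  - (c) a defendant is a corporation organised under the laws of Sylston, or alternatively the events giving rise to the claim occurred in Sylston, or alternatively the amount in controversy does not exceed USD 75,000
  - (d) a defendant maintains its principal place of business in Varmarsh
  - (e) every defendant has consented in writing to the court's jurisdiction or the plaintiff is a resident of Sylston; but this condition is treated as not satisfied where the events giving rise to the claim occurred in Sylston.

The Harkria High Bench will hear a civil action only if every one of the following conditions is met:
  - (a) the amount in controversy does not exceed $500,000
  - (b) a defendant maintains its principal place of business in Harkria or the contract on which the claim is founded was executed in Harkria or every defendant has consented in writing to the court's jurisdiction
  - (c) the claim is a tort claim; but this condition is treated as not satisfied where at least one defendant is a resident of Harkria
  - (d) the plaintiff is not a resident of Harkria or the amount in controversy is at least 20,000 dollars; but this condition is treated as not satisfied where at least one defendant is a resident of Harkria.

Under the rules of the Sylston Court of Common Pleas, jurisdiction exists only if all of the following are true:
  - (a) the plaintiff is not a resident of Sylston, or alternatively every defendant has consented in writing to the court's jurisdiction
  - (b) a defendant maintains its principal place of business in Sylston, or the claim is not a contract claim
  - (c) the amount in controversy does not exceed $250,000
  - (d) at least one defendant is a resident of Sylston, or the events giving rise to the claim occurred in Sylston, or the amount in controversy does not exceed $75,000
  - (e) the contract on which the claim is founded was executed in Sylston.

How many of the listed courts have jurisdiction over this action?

0

The Civil Court of Sylston:
  (a) The amount in controversy is 2,500 dollars, below the $20,000 floor; the claim does not concern real property; the claim is an employment claim — none of the alternatives is met. Fails.
  (b) The plaintiff resides in Morwick, which is not Harkria. Satisfied.
  (c) The amount in controversy is USD 2,500, within the $75,000 ceiling, so this disjunct is met. Condition met.
  (d) Marchetti Maritime has its principal place of business in Varmarsh. Condition met.
  (e) Every defendant has filed written consent, which satisfies one of the alternatives. And the carve-out is inapplicable — the operative events occurred in Morwick, not Sylston. Satisfied.
  → At least one condition fails; no jurisdiction.
The Harkria High Bench:
  (a) The amount in controversy is 2,500 dollars, within the 500,000 dollars ceiling. Met.
  (b) Every defendant has filed written consent — that alternative is enough. Satisfied.
  (c) The claim is an employment claim, not a tort claim. Not met.
  (d) The plaintiff resides in Morwick, which is not Harkria — that alternative is enough. The carve-out does not apply: no defendant resides in Harkria (they reside in Varmarsh, Morwick). Condition met.
  → Not every requirement is met — no jurisdiction.
The Sylston Court of Common Pleas:
  (a) The plaintiff resides in Morwick, which is not Sylston, so one alternative holds. Condition met.
  (b) The claim is an employment claim, not a contract claim — that alternative is enough. Satisfied.
  (c) The amount in controversy is USD 2,500, within the USD 250,000 ceiling. Condition met.
  (d) The amount in controversy is USD 2,500, within the $75,000 ceiling, so this disjunct is met. Met.
  (e) The contract was executed in Varmarsh, not Sylston. Condition not met.
  → The court lacks jurisdiction.
No court satisfies all of its conditions.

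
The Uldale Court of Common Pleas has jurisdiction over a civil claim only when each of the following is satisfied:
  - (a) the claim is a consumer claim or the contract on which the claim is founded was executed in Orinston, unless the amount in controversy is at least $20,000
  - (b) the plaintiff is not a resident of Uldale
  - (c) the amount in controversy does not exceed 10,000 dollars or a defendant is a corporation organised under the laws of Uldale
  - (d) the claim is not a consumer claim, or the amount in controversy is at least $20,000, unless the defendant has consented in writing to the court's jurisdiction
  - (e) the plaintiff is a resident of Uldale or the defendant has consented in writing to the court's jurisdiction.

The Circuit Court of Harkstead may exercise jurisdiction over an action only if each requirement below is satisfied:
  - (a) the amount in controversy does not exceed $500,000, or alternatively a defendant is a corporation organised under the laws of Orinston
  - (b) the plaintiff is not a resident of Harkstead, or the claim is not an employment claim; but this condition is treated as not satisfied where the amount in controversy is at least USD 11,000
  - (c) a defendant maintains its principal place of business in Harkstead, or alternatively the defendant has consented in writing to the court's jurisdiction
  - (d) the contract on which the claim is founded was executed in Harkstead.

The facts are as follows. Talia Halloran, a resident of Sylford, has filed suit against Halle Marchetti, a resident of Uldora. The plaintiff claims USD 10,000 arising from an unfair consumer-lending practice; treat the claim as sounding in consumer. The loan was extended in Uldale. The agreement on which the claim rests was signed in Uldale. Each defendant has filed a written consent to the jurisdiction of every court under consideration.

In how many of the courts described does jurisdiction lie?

1

The Uldale Court of Common Pleas:
  (a) The claim is a consumer claim, so one alternative holds. Satisfied.
  (b) The plaintiff resides in Sylford, which is not Uldale. Met.
  (c) The amount in controversy is $10,000, within the 10,000 dollars ceiling, which satisfies one of the alternatives. Condition met.
  (d) The claim is a consumer claim; the amount in controversy is $10,000, below the 20,000 dollars floor — no alternative holds. However, every defendant has filed written consent, so the 'unless' proviso supplies this condition. Met.
  (e) Every defendant has filed written consent — that alternative is enough. Condition met.
  → All conditions met; jurisdiction exists.
The Circuit Court of Harkstead:
  (a) The amount in controversy is USD 10,000, within the 500,000 dollars ceiling — that alternative is enough. Condition met.
  (b) The plaintiff resides in Sylford, which is not Harkstead — that alternative is enough. The exception is not triggered, since the amount in controversy is $10,000, below the $11,000 floor. Condition met.
  (c) Every defendant has filed written consent, which satisfies one of the alternatives. Condition met.
  (d) The contract was executed in Uldale, not Harkstead. Fails.
  → At least one condition fails; no jurisdiction.
Courts with jurisdiction: the Uldale Court of Common Pleas — 1 in total.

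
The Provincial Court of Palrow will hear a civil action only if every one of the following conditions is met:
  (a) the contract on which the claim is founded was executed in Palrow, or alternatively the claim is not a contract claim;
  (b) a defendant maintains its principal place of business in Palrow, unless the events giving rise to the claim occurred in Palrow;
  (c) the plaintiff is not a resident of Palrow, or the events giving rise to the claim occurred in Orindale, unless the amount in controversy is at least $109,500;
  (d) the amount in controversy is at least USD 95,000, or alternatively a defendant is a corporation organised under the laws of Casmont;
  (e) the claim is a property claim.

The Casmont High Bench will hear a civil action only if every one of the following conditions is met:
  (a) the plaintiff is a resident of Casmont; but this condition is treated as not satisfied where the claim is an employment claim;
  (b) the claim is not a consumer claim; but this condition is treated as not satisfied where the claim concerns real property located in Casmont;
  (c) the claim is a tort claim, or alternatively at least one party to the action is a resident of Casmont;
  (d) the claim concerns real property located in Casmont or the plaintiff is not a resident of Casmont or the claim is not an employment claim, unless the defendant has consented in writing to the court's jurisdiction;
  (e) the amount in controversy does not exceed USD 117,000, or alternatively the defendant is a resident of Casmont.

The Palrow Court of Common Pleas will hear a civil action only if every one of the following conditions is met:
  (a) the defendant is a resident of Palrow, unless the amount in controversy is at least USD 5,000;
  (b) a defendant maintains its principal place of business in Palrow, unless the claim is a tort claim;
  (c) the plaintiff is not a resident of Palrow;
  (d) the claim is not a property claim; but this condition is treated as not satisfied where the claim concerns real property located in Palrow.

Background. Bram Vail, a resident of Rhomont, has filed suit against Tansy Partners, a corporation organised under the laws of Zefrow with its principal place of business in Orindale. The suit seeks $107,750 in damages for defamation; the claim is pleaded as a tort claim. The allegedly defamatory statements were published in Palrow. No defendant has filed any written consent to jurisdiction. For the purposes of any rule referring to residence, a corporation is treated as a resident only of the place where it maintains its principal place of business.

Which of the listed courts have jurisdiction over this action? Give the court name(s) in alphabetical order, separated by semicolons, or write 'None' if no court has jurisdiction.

the Palrow Court of Common Pleas

The Provincial Court of Palrow:
  (a) The claim is a tort claim, not a contract claim — that alternative is enough. Condition met.
  (b) The corporate defendant(s) have their principal place of business in Orindale, not Palrow. But the operative events occurred in Palrow, and the 'unless' clause therefore excuses the requirement. Satisfied.
  (c) The plaintiff resides in Rhomont, which is not Palrow, so this disjunct is met. Met.
  (d) The amount in controversy is 107,750 dollars, which meets the USD 95,000 floor, which satisfies one of the alternatives. Condition met.
  (e) The claim is a tort claim, not a property claim. Not satisfied.
  → The court lacks jurisdiction.
The Casmont High Bench:
  (a) The plaintiff resides in Rhomont, not Casmont. Fails.
  (b) The claim is a tort claim, not a consumer claim. The exception is not triggered, since the claim does not concern real property. Condition met.
  (c) The claim is a tort claim, so one alternative holds. Met.
  (d) The plaintiff resides in Rhomont, which is not Casmont — that alternative is enough. Condition met.
  (e) The amount in controversy is USD 107,750, within the USD 117,000 ceiling, so this disjunct is met. Satisfied.
  → The court lacks jurisdiction.
The Palrow Court of Common Pleas:
  (a) The defendant resides in Orindale, not Palrow. However, the amount in controversy is USD 107,750, which meets the 5,000 dollars floor, so the 'unless' proviso supplies this condition. Condition met.
  (b) The corporate defendant(s) have their principal place of business in Orindale, not Palrow. The proviso rescues it, though: the claim is a tort claim. Satisfied.
  (c) The plaintiff resides in Rhomont, which is not Palrow. Met.
  (d) The claim is a tort claim, not a property claim. And the carve-out is inapplicable — the claim does not concern real property. Met.
  → Every requirement is satisfied — jurisdiction.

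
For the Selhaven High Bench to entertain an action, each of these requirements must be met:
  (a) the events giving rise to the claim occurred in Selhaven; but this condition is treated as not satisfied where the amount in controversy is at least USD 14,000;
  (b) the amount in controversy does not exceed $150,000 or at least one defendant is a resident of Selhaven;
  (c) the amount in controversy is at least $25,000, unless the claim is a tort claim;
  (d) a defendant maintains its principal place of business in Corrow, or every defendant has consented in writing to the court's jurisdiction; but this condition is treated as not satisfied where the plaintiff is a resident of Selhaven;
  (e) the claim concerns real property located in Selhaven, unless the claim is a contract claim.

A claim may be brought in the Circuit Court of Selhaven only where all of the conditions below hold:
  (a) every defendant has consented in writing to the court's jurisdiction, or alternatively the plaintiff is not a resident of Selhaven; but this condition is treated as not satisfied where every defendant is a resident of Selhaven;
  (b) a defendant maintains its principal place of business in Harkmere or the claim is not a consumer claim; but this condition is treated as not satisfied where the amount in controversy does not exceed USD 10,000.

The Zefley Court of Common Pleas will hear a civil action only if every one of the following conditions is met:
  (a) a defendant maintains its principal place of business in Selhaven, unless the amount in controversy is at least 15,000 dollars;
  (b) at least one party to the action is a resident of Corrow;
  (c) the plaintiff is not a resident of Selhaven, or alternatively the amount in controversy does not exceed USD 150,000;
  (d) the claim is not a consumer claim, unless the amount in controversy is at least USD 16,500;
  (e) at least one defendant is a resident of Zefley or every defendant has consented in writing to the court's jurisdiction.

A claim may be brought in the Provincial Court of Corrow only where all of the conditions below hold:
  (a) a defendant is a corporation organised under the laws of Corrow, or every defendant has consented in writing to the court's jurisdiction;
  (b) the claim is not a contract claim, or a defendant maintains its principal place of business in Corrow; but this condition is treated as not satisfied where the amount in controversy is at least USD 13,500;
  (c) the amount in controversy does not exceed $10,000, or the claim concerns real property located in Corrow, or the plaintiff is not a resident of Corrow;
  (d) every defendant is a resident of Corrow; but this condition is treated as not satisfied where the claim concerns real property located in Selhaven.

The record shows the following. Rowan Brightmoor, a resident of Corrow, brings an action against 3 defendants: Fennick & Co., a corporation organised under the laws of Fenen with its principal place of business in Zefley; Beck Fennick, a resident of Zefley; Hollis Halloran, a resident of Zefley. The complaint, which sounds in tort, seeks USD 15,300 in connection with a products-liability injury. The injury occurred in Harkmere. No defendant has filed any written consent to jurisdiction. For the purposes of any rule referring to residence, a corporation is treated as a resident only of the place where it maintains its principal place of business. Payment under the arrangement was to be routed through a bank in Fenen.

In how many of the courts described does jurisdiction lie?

2

The Selhaven High Bench:
  (a) The operative events occurred in Harkmere, not Selhaven. Not met.
  (b) The amount in controversy is 15,300 dollars, within the $150,000 ceiling — that alternative is enough. Satisfied.
  (c) The amount in controversy is USD 15,300, below the USD 25,000 floor. The proviso rescues it, though: the claim is a tort claim. Met.
  (d) The corporate defendant(s) have their principal place of business in Zefley, not Corrow; no such written consent has been filed — none of the alternatives is met. Not met.
  (e) The claim does not concern real property. The proviso offers no rescue either, since the claim is a tort claim, not a contract claim. Fails.
  → No jurisdiction.
The Circuit Court of Selhaven:
  (a) The plaintiff resides in Corrow, which is not Selhaven, so one alternative holds. And the carve-out is inapplicable — the defendants reside as follows — Fennick & Co. in Zefley, Beck Fennick in Zefley, Hollis Halloran in Zefley — not all in Selhaven. Satisfied.
  (b) The claim is a tort claim, not a consumer claim — that alternative is enough. And the carve-out is inapplicable — the amount in controversy is 15,300 dollars, above the 10,000 dollars ceiling. Condition met.
  → Jurisdiction lies.
The Zefley Court of Common Pleas:
  (a) The corporate defendant(s) have their principal place of business in Zefley, not Selhaven. But the amount in controversy is USD 15,300, which meets the $15,000 floor, and the 'unless' clause therefore excuses the requirement. Condition met.
  (b) Rowan Brightmoor resides in Corrow. Satisfied.
  (c) The plaintiff resides in Corrow, which is not Selhaven — that alternative is enough. Satisfied.
  (d) The claim is a tort claim, not a consumer claim. Met.
  (e) Fennick & Co. resides in Zefley, so one alternative holds. Met.
  → The court has jurisdiction.
The Provincial Court of Corrow:
  (a) The corporate defendant(s) are organised in Fenen, not Corrow; no such written consent has been filed — none of the alternatives is met. Condition not met.
  (b) The claim is a tort claim, not a contract claim, which satisfies one of the alternatives. But the amount in controversy is $15,300, which meets the 13,500 dollars floor, triggering the carve-out and defeating this condition. Not satisfied.
  (c) The amount in controversy is 15,300 dollars, above the $10,000 ceiling; the claim does not concern real property; the plaintiff resides in Corrow — every alternative fails. Fails.
  (d) The defendants reside as follows — Fennick & Co. in Zefley, Beck Fennick in Zefley, Hollis Halloran in Zefley — not all in Corrow. Not satisfied.
  → At least one condition fails; no jurisdiction.
Courts with jurisdiction: the Circuit Court of Selhaven, the Zefley Court of Common Pleas — 2 in total.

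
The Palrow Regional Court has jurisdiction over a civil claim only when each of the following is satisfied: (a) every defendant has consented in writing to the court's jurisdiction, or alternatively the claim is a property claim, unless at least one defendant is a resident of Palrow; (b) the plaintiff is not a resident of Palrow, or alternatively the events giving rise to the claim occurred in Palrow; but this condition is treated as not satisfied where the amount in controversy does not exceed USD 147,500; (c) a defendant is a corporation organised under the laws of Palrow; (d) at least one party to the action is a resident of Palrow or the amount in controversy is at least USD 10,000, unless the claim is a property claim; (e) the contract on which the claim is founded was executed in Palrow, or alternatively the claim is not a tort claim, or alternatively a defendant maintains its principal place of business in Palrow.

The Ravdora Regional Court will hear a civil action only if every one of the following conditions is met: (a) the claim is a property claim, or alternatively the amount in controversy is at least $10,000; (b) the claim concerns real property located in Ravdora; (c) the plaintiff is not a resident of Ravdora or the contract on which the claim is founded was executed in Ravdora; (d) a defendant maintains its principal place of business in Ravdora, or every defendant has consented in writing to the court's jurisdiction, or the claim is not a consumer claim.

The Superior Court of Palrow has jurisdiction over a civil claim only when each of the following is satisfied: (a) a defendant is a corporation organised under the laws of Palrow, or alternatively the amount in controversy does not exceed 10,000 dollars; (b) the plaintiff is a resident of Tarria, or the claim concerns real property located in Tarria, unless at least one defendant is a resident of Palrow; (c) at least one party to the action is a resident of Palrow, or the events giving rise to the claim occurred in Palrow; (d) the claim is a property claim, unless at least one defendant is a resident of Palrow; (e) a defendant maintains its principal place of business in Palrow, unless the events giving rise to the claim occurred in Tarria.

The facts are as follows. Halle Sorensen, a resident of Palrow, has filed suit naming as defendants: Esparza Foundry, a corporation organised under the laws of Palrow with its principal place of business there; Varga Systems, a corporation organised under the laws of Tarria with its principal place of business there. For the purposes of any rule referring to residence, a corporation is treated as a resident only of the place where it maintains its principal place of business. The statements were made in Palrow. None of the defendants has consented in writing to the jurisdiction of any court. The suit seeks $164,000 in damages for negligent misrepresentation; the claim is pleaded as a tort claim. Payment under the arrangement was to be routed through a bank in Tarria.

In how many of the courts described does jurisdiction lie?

2

The Palrow Regional Court:
  (a) No such written consent has been filed; the claim is a tort claim, not a property claim — no alternative holds. The proviso rescues it, though: Esparza Foundry resides in Palrow. Satisfied.
  (b) The operative events occurred in Palrow — that alternative is enough. And the carve-out is inapplicable — the amount in controversy is USD 164,000, above the $147,500 ceiling. Condition met.
  (c) Esparza Foundry is organised under the laws of Palrow. Met.
  (d) Halle Sorensen resides in Palrow, so one alternative holds. Condition met.
  (e) Esparza Foundry has its principal place of business in Palrow, which satisfies one of the alternatives. Met.
  → Jurisdiction lies.
The Ravdora Regional Court:
  (a) The amount in controversy is $164,000, which meets the $10,000 floor, which satisfies one of the alternatives. Satisfied.
  (b) The claim does not concern real property. Not met.
  (c) The plaintiff resides in Palrow, which is not Ravdora, so this disjunct is met. Met.
  (d) The claim is a tort claim, not a consumer claim — that alternative is enough. Satisfied.
  → No jurisdiction.
The Superior Court of Palrow:
  (a) Esparza Foundry is organised under the laws of Palrow, so one alternative holds. Condition met.
  (b) The plaintiff resides in Palrow, not Tarria; the claim does not concern real property — every alternative fails. However, Esparza Foundry resides in Palrow, so the 'unless' proviso supplies this condition. Met.
  (c) Halle Sorensen resides in Palrow, so one alternative holds. Satisfied.
  (d) The claim is a tort claim, not a property claim. The proviso rescues it, though: Esparza Foundry resides in Palrow. Met.
  (e) Esparza Foundry has its principal place of business in Palrow. Satisfied.
  → Every requirement is satisfied — jurisdiction.
Courts with jurisdiction: the Palrow Regional Court, the Superior Court of Palrow — 2 in total.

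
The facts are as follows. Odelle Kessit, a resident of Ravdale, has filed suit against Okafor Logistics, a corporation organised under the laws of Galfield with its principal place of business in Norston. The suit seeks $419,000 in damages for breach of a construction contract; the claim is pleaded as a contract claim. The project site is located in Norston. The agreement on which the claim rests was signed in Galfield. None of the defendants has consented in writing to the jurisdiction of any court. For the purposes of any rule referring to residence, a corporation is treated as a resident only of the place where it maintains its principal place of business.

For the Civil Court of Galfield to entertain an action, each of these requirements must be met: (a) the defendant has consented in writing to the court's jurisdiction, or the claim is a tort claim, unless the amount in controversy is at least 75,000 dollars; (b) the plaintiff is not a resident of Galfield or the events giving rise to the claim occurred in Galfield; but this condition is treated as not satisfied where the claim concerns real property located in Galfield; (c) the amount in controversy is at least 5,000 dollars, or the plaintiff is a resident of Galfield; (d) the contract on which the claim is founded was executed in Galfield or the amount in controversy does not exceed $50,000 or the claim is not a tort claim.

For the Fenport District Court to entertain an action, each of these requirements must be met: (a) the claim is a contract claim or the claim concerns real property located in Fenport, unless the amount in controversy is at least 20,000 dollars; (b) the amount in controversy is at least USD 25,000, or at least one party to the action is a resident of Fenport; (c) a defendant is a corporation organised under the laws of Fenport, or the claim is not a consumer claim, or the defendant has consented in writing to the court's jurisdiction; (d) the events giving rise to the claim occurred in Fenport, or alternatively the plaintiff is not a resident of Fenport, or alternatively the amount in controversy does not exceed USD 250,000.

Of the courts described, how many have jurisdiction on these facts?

2

The Civil Court of Galfield:
  (a) No such written consent has been filed; the claim is a contract claim, not a tort claim — no alternative holds. But the amount in controversy is $419,000, which meets the 75,000 dollars floor, and the 'unless' clause therefore excuses the requirement. Satisfied.
  (b) The plaintiff resides in Ravdale, which is not Galfield — that alternative is enough. The carve-out does not apply: the claim does not concern real property. Condition met.
  (c) The amount in controversy is 419,000 dollars, which meets the USD 5,000 floor, which satisfies one of the alternatives. Met.
  (d) The contract was executed in Galfield, so this disjunct is met. Met.
  → The court has jurisdiction.
The Fenport District Court:
  (a) The claim is a contract claim, which satisfies one of the alternatives. Satisfied.
  (b) The amount in controversy is USD 419,000, which meets the USD 25,000 floor, so this disjunct is met. Met.
  (c) The claim is a contract claim, not a consumer claim, so one alternative holds. Satisfied.
  (d) The plaintiff resides in Ravdale, which is not Fenport, which satisfies one of the alternatives. Met.
  → All conditions met; jurisdiction exists.
Courts with jurisdiction: the Civil Court of Galfield, the Fenport District Court — 2 in total.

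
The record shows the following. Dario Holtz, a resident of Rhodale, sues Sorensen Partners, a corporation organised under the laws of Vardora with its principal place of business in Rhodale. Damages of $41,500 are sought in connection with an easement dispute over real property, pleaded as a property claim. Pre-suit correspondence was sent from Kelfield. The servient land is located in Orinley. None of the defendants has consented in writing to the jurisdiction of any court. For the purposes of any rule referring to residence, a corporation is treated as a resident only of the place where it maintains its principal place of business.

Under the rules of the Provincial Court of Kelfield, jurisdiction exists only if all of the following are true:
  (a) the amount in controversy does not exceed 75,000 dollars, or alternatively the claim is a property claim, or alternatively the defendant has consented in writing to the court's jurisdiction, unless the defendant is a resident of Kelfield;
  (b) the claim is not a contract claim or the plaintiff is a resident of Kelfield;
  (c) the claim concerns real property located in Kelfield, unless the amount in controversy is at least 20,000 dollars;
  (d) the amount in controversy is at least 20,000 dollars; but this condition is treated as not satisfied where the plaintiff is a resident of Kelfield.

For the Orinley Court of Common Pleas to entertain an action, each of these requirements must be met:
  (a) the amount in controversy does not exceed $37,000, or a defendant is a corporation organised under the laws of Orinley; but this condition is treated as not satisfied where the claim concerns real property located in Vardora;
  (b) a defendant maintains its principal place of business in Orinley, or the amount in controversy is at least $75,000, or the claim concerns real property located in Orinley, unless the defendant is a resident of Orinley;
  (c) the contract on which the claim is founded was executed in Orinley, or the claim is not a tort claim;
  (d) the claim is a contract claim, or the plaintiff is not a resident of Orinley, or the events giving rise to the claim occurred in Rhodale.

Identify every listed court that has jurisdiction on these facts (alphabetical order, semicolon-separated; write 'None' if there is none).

the Provincial Court of Kelfield

The Provincial Court of Kelfield:
  (a) The amount in controversy is $41,500, within the USD 75,000 ceiling, so this disjunct is met. Met.
  (b) The claim is a property claim, not a contract claim, which satisfies one of the alternatives. Met.
  (c) The property lies in Orinley, not Kelfield. But the amount in controversy is $41,500, which meets the 20,000 dollars floor, and the 'unless' clause therefore excuses the requirement. Met.
  (d) The amount in controversy is USD 41,500, which meets the $20,000 floor. And the carve-out is inapplicable — the plaintiff resides in Rhodale, not Kelfield. Condition met.
  → The court has jurisdiction.
The Orinley Court of Common Pleas:
  (a) The amount in controversy is USD 41,500, above the 37,000 dollars ceiling; the corporate defendant(s) are organised in Vardora, not Orinley — every alternative fails. Not satisfied.
  (b) The property lies in Orinley, so this disjunct is met. Condition met.
  (c) The claim is a property claim, not a tort claim, so this disjunct is met. Condition met.
  (d) The plaintiff resides in Rhodale, which is not Orinley, which satisfies one of the alternatives. Met.
  → Not every requirement is met — no jurisdiction.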